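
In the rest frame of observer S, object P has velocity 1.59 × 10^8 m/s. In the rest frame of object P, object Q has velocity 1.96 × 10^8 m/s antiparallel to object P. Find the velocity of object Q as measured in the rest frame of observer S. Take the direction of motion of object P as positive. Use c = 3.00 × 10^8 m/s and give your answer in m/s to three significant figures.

In units of c (dividing by 3.00 × 10^8 m/s): v = 0.530, u' = -0.653.
u = (u' + v)/(1 + u'v/c²):
u = (-0.653 + 0.530) / (1 + (-0.653)·0.530) = -0.1233/0.6537 = -0.1887
Converting back: u = -0.1887 × 3.00 × 10^8 m/s.

-5.66 × 10^7 m/s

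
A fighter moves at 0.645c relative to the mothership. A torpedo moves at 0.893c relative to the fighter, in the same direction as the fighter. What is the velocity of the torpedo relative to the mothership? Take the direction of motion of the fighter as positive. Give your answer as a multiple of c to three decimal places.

With v = 0.645 and u' = 0.893 (in units of c),
u = (u' + v)/(1 + u'v/c²):
u = (0.893 + 0.645) / (1 + 0.893·0.645) = 1.5380/1.5760 = 0.9759

0.976c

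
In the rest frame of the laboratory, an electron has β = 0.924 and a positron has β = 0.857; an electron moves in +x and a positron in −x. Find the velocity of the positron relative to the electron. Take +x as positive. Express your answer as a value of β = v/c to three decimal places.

β = -0.994

β_A = 0.924, β_B = -0.857.
Transform to A's frame with the inverse velocity-addition law: u' = (u − v)/(1 − uv/c²), taking u = β_B and v = β_A.
u' = (-0.857 − 0.924) / (1 − (0.924)(-0.857)) = -1.7810/1.7919 = -0.9939.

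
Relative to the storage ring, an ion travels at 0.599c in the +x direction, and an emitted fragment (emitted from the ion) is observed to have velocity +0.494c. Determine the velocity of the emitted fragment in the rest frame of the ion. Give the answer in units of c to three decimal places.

Invert the composition law: u' = (u − v)/(1 − uv/c²).
u' = (0.494 − 0.599) / (1 − (0.494)(0.599)) = -0.1050/0.7041 = -0.1491.

-0.149c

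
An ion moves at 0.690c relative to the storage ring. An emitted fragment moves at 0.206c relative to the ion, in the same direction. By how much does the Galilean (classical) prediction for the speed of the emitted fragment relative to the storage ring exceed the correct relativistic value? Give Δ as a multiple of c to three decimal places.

Δ = 0.112c

Galilean: u_cl = 0.206 + 0.690 = 0.8960.
Relativistic: u_rel = (0.206 + 0.690) / (1 + 0.206·0.690) = 0.8960/1.1421 = 0.7845.
Δ = 0.8960 − 0.7845 = 0.1115.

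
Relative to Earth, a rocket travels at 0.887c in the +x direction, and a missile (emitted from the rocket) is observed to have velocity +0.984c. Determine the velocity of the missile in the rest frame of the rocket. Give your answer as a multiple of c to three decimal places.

Invert the composition law: u' = (u − v)/(1 − uv/c²).
u' = (0.984 − 0.887) / (1 − (0.984)(0.887)) = 0.0970/0.1272 = 0.7626.

+0.763c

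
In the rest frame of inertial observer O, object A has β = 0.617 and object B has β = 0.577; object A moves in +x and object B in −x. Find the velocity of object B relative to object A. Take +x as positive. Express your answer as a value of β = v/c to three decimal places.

β = -0.881

β_A = 0.617, β_B = -0.577.
Transform to A's frame with the inverse velocity-addition law: u' = (u − v)/(1 − uv/c²), taking u = β_B and v = β_A.
u' = (-0.577 − 0.617) / (1 − (0.617)(-0.577)) = -1.1940/1.3560 = -0.8805.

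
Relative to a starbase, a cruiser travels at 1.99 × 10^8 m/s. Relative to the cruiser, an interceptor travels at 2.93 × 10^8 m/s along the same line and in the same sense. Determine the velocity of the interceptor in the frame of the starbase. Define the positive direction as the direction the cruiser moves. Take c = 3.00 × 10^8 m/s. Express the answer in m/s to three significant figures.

2.99 × 10^8 m/s

In units of c (dividing by 3.00 × 10^8 m/s): v = 0.663, u' = 0.977.
u = (u' + v)/(1 + u'v/c²):
u = (0.977 + 0.663) / (1 + 0.977·0.663) = 1.6400/1.6479 = 0.9952
Converting back: u = 0.9952 × 3.00 × 10^8 m/s.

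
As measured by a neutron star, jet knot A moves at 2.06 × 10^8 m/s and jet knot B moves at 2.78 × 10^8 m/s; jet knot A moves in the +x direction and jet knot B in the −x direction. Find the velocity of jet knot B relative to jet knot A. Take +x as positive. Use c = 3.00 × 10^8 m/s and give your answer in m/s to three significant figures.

-2.96 × 10^8 m/s

β_A = 0.687, β_B = -0.927 (dividing each by c = 3.00 × 10^8 m/s).
Transform to A's frame with the inverse velocity-addition law: u' = (u − v)/(1 − uv/c²), taking u = β_B and v = β_A.
u' = (-0.927 − 0.687) / (1 − (0.687)(-0.927)) = -1.6133/1.6363 = -0.9860.
u' = -0.9860 × 3.00 × 10^8 m/s.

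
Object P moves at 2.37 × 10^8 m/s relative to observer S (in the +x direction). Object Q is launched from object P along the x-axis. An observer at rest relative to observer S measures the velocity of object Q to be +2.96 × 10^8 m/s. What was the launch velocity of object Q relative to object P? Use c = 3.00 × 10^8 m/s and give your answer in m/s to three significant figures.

+2.68 × 10^8 m/s

v = 0.790c, u = 0.987c.
Invert the composition law: u' = (u − v)/(1 − uv/c²).
u' = (0.987 − 0.790) / (1 − (0.987)(0.790)) = 0.1967/0.2205 = 0.8918.
u' = 0.8918 × 3.00 × 10^8 m/s.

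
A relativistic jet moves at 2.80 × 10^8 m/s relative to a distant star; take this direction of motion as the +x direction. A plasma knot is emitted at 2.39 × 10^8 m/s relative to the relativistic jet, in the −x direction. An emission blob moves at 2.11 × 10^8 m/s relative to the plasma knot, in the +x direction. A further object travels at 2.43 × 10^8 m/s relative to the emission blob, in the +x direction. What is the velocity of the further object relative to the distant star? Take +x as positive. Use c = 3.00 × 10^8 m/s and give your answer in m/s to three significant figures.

+2.97 × 10^8 m/s

Apply u = (u' + v)/(1 + u'v/c²) successively, working outward toward the distant star.
(Dividing each given speed by c = 3.00 × 10^8 m/s to work in units of c.)
Start: velocity of the relativistic jet relative to the distant star = 0.9333c.
Compose with the plasma knot (u' = -0.797 in the relativistic jet frame): u_1 = (-0.797 + 0.933) / (1 + (-0.797)·0.933) = 0.1367/0.2564 = 0.5329.
Compose with the emission blob (u' = 0.703 in the plasma knot frame): u_2 = (0.703 + 0.533) / (1 + 0.703·0.533) = 1.2363/1.3748 = 0.8992.
Compose with the further object (u' = 0.810 in the emission blob frame): u_3 = (0.810 + 0.899) / (1 + 0.810·0.899) = 1.7092/1.7284 = 0.9889.
So u = 0.9889 × 3.00 × 10^8 m/s.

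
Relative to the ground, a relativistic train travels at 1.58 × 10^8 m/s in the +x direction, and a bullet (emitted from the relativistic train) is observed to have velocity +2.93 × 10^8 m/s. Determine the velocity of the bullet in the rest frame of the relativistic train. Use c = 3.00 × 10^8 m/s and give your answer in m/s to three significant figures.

v = 0.527c, u = 0.977c.
Invert the composition law: u' = (u − v)/(1 − uv/c²).
u' = (0.977 − 0.527) / (1 − (0.977)(0.527)) = 0.4500/0.4856 = 0.9266.
u' = 0.9266 × 3.00 × 10^8 m/s.

+2.78 × 10^8 m/s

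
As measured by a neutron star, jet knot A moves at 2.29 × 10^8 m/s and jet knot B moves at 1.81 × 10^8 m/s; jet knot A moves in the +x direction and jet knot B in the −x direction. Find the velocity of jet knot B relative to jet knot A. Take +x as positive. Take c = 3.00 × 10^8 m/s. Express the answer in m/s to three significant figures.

-2.81 × 10^8 m/s

β_A = 0.763, β_B = -0.603 (dividing each by c = 3.00 × 10^8 m/s).
Transform to A's frame with the inverse velocity-addition law: u' = (u − v)/(1 − uv/c²), taking u = β_B and v = β_A.
u' = (-0.603 − 0.763) / (1 − (0.763)(-0.603)) = -1.3667/1.4605 = -0.9357.
u' = -0.9357 × 3.00 × 10^8 m/s.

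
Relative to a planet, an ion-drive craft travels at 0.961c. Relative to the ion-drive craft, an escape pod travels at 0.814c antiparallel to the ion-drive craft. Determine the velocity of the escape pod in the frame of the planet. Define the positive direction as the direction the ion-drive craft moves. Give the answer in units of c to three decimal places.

With v = 0.961 and u' = -0.814 (in units of c),
u = (u' + v)/(1 + u'v/c²):
u = (-0.814 + 0.961) / (1 + (-0.814)·0.961) = 0.1470/0.2177 = 0.6751
(Galilean addition would give +0.147c.)

+0.675c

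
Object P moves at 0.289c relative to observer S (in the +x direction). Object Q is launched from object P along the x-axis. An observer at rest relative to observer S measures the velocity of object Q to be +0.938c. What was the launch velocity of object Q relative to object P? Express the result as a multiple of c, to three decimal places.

+0.890c

Invert the composition law: u' = (u − v)/(1 − uv/c²).
u' = (0.938 − 0.289) / (1 − (0.938)(0.289)) = 0.6490/0.7289 = 0.8904.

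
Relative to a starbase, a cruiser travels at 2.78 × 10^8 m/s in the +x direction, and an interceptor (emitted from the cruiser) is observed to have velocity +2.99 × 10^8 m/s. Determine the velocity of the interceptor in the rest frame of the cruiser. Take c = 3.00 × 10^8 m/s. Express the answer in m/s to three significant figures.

+2.75 × 10^8 m/s

v = 0.927c, u = 0.997c.
Invert the composition law: u' = (u − v)/(1 − uv/c²).
u' = (0.997 − 0.927) / (1 − (0.997)(0.927)) = 0.0700/0.0764 = 0.9160.
u' = 0.9160 × 3.00 × 10^8 m/s.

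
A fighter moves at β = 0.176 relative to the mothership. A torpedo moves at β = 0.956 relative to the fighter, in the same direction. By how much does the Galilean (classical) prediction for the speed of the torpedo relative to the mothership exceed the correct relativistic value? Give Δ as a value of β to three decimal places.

Δ = 0.163

Galilean: u_cl = 0.956 + 0.176 = 1.1320.
Relativistic: u_rel = (0.956 + 0.176) / (1 + 0.956·0.176) = 1.1320/1.1683 = 0.9690.
Δ = 1.1320 − 0.9690 = 0.1630.
(The classical prediction exceeds c; the relativistic result does not.)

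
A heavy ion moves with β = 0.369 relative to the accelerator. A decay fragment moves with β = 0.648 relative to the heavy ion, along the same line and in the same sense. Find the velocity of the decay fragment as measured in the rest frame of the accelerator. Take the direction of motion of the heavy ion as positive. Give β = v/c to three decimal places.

With v = 0.369 and u' = 0.648 (in units of c),
u = (u' + v)/(1 + u'v/c²):
u = (0.648 + 0.369) / (1 + 0.648·0.369) = 1.0170/1.2391 = 0.8207
(Galilean addition would give +1.017c, exceeding c.)

β = 0.821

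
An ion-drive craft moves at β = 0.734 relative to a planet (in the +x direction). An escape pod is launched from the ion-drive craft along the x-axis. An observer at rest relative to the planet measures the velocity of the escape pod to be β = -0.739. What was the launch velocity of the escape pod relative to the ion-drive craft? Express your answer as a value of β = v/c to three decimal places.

Invert the composition law: u' = (u − v)/(1 − uv/c²).
u' = (-0.739 − 0.734) / (1 − (-0.739)(0.734)) = -1.4730/1.5424 = -0.9550.

β = -0.955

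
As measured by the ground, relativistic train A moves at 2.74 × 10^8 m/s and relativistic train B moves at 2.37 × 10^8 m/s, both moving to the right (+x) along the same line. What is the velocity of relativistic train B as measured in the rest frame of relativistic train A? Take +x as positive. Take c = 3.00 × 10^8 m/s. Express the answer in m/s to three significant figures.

β_A = 0.913, β_B = 0.790 (dividing each by c = 3.00 × 10^8 m/s).
Transform to A's frame with the inverse velocity-addition law: u' = (u − v)/(1 − uv/c²), taking u = β_B and v = β_A.
u' = (0.790 − 0.913) / (1 − (0.913)(0.790)) = -0.1233/0.2785 = -0.4429.
u' = -0.4429 × 3.00 × 10^8 m/s.

-1.33 × 10^8 m/s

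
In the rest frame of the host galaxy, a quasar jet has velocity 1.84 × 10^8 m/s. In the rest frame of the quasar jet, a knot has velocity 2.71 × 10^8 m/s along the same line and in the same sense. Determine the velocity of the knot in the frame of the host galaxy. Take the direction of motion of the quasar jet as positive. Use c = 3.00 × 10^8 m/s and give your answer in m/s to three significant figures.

In units of c (dividing by 3.00 × 10^8 m/s): v = 0.613, u' = 0.903.
u = (u' + v)/(1 + u'v/c²):
u = (0.903 + 0.613) / (1 + 0.903·0.613) = 1.5167/1.5540 = 0.9759
(Galilean addition would give +1.517c, exceeding c.)
Converting back: u = 0.9759 × 3.00 × 10^8 m/s.

2.93 × 10^8 m/s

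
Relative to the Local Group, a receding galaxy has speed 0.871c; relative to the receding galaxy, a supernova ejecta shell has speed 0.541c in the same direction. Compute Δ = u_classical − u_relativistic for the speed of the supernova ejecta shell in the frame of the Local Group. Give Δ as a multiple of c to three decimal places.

Δ = 0.452c

Galilean: u_cl = 0.541 + 0.871 = 1.4120.
Relativistic: u_rel = (0.541 + 0.871) / (1 + 0.541·0.871) = 1.4120/1.4712 = 0.9598.
Δ = 1.4120 − 0.9598 = 0.4522.
(The classical prediction exceeds c; the relativistic result does not.)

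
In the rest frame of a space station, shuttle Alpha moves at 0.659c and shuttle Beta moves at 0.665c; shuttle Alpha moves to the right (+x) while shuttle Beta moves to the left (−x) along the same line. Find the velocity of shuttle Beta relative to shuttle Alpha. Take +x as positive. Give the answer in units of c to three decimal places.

-0.921c

β_A = 0.659, β_B = -0.665.
Transform to A's frame with the inverse velocity-addition law: u' = (u − v)/(1 − uv/c²), taking u = β_B and v = β_A.
u' = (-0.665 − 0.659) / (1 − (0.659)(-0.665)) = -1.3240/1.4382 = -0.9206.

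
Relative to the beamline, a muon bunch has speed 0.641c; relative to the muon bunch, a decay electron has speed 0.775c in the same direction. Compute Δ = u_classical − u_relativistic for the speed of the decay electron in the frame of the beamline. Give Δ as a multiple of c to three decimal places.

Galilean: u_cl = 0.775 + 0.641 = 1.4160.
Relativistic: u_rel = (0.775 + 0.641) / (1 + 0.775·0.641) = 1.4160/1.4968 = 0.9460.
Δ = 1.4160 − 0.9460 = 0.4700.
(The classical prediction exceeds c; the relativistic result does not.)

Δ = 0.470c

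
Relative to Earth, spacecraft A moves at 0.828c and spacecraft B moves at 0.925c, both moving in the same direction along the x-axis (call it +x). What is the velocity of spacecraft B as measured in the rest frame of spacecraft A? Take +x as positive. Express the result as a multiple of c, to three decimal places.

+0.414c

β_A = 0.828, β_B = 0.925.
Transform to A's frame with the inverse velocity-addition law: u' = (u − v)/(1 − uv/c²), taking u = β_B and v = β_A.
u' = (0.925 − 0.828) / (1 − (0.828)(0.925)) = 0.0970/0.2341 = 0.4144.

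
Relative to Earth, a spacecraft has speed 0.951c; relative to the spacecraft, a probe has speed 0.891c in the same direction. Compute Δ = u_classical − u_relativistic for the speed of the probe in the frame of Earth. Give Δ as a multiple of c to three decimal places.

Δ = 0.845c

Galilean: u_cl = 0.891 + 0.951 = 1.8420.
Relativistic: u_rel = (0.891 + 0.951) / (1 + 0.891·0.951) = 1.8420/1.8473 = 0.9971.
Δ = 1.8420 − 0.9971 = 0.8449.
(The classical prediction exceeds c; the relativistic result does not.)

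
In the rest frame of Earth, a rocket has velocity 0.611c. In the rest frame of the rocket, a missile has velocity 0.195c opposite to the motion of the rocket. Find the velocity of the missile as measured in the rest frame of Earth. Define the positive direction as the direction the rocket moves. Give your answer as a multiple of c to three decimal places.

With v = 0.611 and u' = -0.195 (in units of c),
u = (u' + v)/(1 + u'v/c²):
u = (-0.195 + 0.611) / (1 + (-0.195)·0.611) = 0.4160/0.8809 = 0.4723

+0.472c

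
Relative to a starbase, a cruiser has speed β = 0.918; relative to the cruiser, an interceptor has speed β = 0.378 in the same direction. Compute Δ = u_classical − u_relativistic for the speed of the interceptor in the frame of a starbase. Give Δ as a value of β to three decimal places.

Δ = 0.334

Galilean: u_cl = 0.378 + 0.918 = 1.2960.
Relativistic: u_rel = (0.378 + 0.918) / (1 + 0.378·0.918) = 1.2960/1.3470 = 0.9621.
Δ = 1.2960 − 0.9621 = 0.3339.
(The classical prediction exceeds c; the relativistic result does not.)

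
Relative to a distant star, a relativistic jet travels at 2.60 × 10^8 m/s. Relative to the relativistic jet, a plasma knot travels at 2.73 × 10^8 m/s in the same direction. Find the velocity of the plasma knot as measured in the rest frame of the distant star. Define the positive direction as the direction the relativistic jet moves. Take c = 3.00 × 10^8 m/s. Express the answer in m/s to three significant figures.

2.98 × 10^8 m/s

In units of c (dividing by 3.00 × 10^8 m/s): v = 0.867, u' = 0.910.
u = (u' + v)/(1 + u'v/c²):
u = (0.910 + 0.867) / (1 + 0.910·0.867) = 1.7767/1.7887 = 0.9933
(Galilean addition would give +1.777c, exceeding c.)
Converting back: u = 0.9933 × 3.00 × 10^8 m/s.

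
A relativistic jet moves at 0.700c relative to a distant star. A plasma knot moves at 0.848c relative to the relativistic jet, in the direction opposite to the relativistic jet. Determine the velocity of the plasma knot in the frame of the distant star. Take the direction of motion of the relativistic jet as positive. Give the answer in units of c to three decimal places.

With v = 0.700 and u' = -0.848 (in units of c),
u = (u' + v)/(1 + u'v/c²):
u = (-0.848 + 0.700) / (1 + (-0.848)·0.700) = -0.1480/0.4064 = -0.3642
(Galilean addition would give -0.148c.)

-0.364c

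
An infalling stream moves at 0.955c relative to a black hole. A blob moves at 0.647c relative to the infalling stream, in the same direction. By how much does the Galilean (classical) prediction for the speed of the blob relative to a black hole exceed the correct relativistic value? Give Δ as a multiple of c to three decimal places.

Galilean: u_cl = 0.647 + 0.955 = 1.6020.
Relativistic: u_rel = (0.647 + 0.955) / (1 + 0.647·0.955) = 1.6020/1.6179 = 0.9902.
Δ = 1.6020 − 0.9902 = 0.6118.
(The classical prediction exceeds c; the relativistic result does not.)

Δ = 0.612c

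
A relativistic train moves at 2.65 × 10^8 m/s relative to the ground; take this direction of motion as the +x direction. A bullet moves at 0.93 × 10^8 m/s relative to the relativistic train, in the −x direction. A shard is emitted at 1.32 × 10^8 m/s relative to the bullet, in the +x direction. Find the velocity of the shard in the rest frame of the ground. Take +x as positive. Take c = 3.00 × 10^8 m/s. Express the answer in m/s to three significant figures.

+2.74 × 10^8 m/s

Apply u = (u' + v)/(1 + u'v/c²) successively, working outward toward the ground.
(Dividing each given speed by c = 3.00 × 10^8 m/s to work in units of c.)
Start: velocity of the relativistic train relative to the ground = 0.8833c.
Compose with the bullet (u' = -0.310 in the relativistic train frame): u_1 = (-0.310 + 0.883) / (1 + (-0.310)·0.883) = 0.5733/0.7262 = 0.7895.
Compose with the shard (u' = 0.440 in the bullet frame): u_2 = (0.440 + 0.790) / (1 + 0.440·0.790) = 1.2295/1.3474 = 0.9125.
So u = 0.9125 × 3.00 × 10^8 m/s.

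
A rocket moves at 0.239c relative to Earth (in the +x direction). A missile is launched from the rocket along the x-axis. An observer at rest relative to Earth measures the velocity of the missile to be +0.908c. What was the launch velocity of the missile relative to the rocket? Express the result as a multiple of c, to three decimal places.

Invert the composition law: u' = (u − v)/(1 − uv/c²).
u' = (0.908 − 0.239) / (1 − (0.908)(0.239)) = 0.6690/0.7830 = 0.8544.

+0.854c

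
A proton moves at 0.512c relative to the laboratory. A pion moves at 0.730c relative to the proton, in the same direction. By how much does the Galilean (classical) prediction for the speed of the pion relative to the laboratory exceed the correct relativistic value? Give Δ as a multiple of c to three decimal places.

Galilean: u_cl = 0.730 + 0.512 = 1.2420.
Relativistic: u_rel = (0.730 + 0.512) / (1 + 0.730·0.512) = 1.2420/1.3738 = 0.9041.
Δ = 1.2420 − 0.9041 = 0.3379.
(The classical prediction exceeds c; the relativistic result does not.)

Δ = 0.338c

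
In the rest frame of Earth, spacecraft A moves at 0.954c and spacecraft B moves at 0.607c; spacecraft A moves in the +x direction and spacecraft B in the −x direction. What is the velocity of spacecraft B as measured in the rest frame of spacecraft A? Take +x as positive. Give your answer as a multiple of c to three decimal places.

β_A = 0.954, β_B = -0.607.
Transform to A's frame with the inverse velocity-addition law: u' = (u − v)/(1 − uv/c²), taking u = β_B and v = β_A.
u' = (-0.607 − 0.954) / (1 − (0.954)(-0.607)) = -1.5610/1.5791 = -0.9886.

-0.989c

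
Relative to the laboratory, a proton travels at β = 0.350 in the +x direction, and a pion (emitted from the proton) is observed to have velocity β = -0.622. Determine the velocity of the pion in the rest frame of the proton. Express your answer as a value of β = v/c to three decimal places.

Invert the composition law: u' = (u − v)/(1 − uv/c²).
u' = (-0.622 − 0.350) / (1 − (-0.622)(0.350)) = -0.9720/1.2177 = -0.7982.

β = -0.798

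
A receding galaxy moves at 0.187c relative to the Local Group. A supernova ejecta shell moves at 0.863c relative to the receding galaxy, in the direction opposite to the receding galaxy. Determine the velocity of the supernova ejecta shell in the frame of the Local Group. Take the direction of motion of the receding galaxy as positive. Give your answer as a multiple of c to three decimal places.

-0.806c

With v = 0.187 and u' = -0.863 (in units of c),
u = (u' + v)/(1 + u'v/c²):
u = (-0.863 + 0.187) / (1 + (-0.863)·0.187) = -0.6760/0.8386 = -0.8061
(Galilean addition would give -0.676c.)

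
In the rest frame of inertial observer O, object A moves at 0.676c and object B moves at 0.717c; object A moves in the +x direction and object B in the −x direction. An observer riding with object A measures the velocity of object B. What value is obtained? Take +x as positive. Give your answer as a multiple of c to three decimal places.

β_A = 0.676, β_B = -0.717.
Transform to A's frame with the inverse velocity-addition law: u' = (u − v)/(1 − uv/c²), taking u = β_B and v = β_A.
u' = (-0.717 − 0.676) / (1 − (0.676)(-0.717)) = -1.3930/1.4847 = -0.9382.

-0.938c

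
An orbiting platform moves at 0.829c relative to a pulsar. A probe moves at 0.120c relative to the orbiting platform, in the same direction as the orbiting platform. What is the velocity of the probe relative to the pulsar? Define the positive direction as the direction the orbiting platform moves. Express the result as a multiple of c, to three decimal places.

0.863c

With v = 0.829 and u' = 0.120 (in units of c),
u = (u' + v)/(1 + u'v/c²):
u = (0.120 + 0.829) / (1 + 0.120·0.829) = 0.9490/1.0995 = 0.8631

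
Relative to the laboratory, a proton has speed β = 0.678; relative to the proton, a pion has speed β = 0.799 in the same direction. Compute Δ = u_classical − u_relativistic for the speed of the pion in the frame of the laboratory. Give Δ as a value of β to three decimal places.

Galilean: u_cl = 0.799 + 0.678 = 1.4770.
Relativistic: u_rel = (0.799 + 0.678) / (1 + 0.799·0.678) = 1.4770/1.5417 = 0.9580.
Δ = 1.4770 − 0.9580 = 0.5190.
(The classical prediction exceeds c; the relativistic result does not.)

Δ = 0.519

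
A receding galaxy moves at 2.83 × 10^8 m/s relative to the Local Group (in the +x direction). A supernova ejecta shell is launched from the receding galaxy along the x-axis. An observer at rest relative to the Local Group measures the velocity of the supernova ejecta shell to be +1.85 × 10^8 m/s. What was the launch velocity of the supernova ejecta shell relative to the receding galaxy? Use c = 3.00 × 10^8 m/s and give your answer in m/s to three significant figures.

v = 0.943c, u = 0.617c.
Invert the composition law: u' = (u − v)/(1 − uv/c²).
u' = (0.617 − 0.943) / (1 − (0.617)(0.943)) = -0.3267/0.4183 = -0.7810.
u' = -0.7810 × 3.00 × 10^8 m/s.

-2.34 × 10^8 m/s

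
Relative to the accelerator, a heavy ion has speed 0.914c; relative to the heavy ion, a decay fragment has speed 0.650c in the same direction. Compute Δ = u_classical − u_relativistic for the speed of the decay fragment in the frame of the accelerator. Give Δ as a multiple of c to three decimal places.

Δ = 0.583c

Galilean: u_cl = 0.650 + 0.914 = 1.5640.
Relativistic: u_rel = (0.650 + 0.914) / (1 + 0.650·0.914) = 1.5640/1.5941 = 0.9811.
Δ = 1.5640 − 0.9811 = 0.5829.
(The classical prediction exceeds c; the relativistic result does not.)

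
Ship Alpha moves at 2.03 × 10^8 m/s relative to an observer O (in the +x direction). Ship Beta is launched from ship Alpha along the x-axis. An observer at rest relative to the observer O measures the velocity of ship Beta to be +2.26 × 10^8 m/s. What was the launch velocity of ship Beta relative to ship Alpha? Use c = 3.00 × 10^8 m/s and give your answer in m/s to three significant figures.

+4.69 × 10^7 m/s

v = 0.677c, u = 0.753c.
Invert the composition law: u' = (u − v)/(1 − uv/c²).
u' = (0.753 − 0.677) / (1 − (0.753)(0.677)) = 0.0767/0.4902 = 0.1564.
u' = 0.1564 × 3.00 × 10^8 m/s.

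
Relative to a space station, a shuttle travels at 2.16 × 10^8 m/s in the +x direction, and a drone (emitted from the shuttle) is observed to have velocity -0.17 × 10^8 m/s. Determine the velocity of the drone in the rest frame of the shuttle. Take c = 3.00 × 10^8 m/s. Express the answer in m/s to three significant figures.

v = 0.720c, u = -0.057c.
Invert the composition law: u' = (u − v)/(1 − uv/c²).
u' = (-0.057 − 0.720) / (1 − (-0.057)(0.720)) = -0.7767/1.0408 = -0.7462.
u' = -0.7462 × 3.00 × 10^8 m/s.

-2.24 × 10^8 m/s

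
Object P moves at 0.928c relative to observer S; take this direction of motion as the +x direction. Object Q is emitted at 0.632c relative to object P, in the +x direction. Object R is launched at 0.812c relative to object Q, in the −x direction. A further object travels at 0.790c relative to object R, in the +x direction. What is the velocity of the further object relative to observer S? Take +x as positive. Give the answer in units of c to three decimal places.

+0.981c

Apply u = (u' + v)/(1 + u'v/c²) successively, working outward toward observer S.
Start: velocity of object P relative to observer S = 0.9280c.
Compose with object Q (u' = 0.632 in object P frame): u_1 = (0.632 + 0.928) / (1 + 0.632·0.928) = 1.5600/1.5865 = 0.9833.
Compose with object R (u' = -0.812 in object Q frame): u_2 = (-0.812 + 0.983) / (1 + (-0.812)·0.983) = 0.1713/0.2016 = 0.8499.
Compose with the further object (u' = 0.790 in object R frame): u_3 = (0.790 + 0.850) / (1 + 0.790·0.850) = 1.6399/1.6714 = 0.9811.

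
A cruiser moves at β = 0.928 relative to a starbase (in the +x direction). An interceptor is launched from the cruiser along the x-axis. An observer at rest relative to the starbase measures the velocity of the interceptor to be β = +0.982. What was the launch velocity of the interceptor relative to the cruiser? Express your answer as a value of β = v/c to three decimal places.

Invert the composition law: u' = (u − v)/(1 − uv/c²).
u' = (0.982 − 0.928) / (1 − (0.982)(0.928)) = 0.0540/0.0887 = 0.6088.

β = +0.609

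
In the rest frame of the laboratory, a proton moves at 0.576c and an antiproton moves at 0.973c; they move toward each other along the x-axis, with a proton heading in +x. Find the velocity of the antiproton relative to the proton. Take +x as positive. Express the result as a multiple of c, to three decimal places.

β_A = 0.576, β_B = -0.973.
Transform to A's frame with the inverse velocity-addition law: u' = (u − v)/(1 − uv/c²), taking u = β_B and v = β_A.
u' = (-0.973 − 0.576) / (1 − (0.576)(-0.973)) = -1.5490/1.5604 = -0.9927.

-0.993c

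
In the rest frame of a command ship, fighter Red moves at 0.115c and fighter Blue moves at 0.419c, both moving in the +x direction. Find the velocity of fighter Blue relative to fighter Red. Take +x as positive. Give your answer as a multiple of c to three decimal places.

+0.319c

β_A = 0.115, β_B = 0.419.
Transform to A's frame with the inverse velocity-addition law: u' = (u − v)/(1 − uv/c²), taking u = β_B and v = β_A.
u' = (0.419 − 0.115) / (1 − (0.115)(0.419)) = 0.3040/0.9518 = 0.3194.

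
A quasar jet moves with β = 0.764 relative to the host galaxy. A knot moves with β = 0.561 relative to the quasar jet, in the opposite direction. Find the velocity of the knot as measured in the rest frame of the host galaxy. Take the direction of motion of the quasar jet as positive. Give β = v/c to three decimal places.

With v = 0.764 and u' = -0.561 (in units of c),
u = (u' + v)/(1 + u'v/c²):
u = (-0.561 + 0.764) / (1 + (-0.561)·0.764) = 0.2030/0.5714 = 0.3553

β = +0.355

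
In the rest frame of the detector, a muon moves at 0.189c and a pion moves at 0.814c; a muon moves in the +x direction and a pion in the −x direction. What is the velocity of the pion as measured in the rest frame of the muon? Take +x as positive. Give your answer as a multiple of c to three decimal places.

β_A = 0.189, β_B = -0.814.
Transform to A's frame with the inverse velocity-addition law: u' = (u − v)/(1 − uv/c²), taking u = β_B and v = β_A.
u' = (-0.814 − 0.189) / (1 − (0.189)(-0.814)) = -1.0030/1.1538 = -0.8693.

-0.869c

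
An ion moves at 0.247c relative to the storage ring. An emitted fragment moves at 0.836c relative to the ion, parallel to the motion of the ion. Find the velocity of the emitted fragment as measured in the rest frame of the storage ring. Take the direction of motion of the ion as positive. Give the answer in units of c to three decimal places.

With v = 0.247 and u' = 0.836 (in units of c),
u = (u' + v)/(1 + u'v/c²):
u = (0.836 + 0.247) / (1 + 0.836·0.247) = 1.0830/1.2065 = 0.8976
(Galilean addition would give +1.083c, exceeding c.)

0.898c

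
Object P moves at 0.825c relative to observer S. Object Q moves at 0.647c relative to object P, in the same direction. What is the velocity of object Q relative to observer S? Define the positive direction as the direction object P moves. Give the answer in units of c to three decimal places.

0.960c

With v = 0.825 and u' = 0.647 (in units of c),
u = (u' + v)/(1 + u'v/c²):
u = (0.647 + 0.825) / (1 + 0.647·0.825) = 1.4720/1.5338 = 0.9597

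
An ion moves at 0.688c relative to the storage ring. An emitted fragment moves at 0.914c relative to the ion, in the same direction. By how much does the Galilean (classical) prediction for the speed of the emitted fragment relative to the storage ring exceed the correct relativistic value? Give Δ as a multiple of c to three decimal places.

Galilean: u_cl = 0.914 + 0.688 = 1.6020.
Relativistic: u_rel = (0.914 + 0.688) / (1 + 0.914·0.688) = 1.6020/1.6288 = 0.9835.
Δ = 1.6020 − 0.9835 = 0.6185.
(The classical prediction exceeds c; the relativistic result does not.)

Δ = 0.618c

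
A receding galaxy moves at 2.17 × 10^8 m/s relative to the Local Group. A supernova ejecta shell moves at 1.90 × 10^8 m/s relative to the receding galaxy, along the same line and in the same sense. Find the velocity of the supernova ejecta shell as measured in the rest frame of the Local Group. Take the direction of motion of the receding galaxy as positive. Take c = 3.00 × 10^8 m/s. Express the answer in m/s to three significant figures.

2.79 × 10^8 m/s

In units of c (dividing by 3.00 × 10^8 m/s): v = 0.723, u' = 0.633.
u = (u' + v)/(1 + u'v/c²):
u = (0.633 + 0.723) / (1 + 0.633·0.723) = 1.3567/1.4581 = 0.9304
Converting back: u = 0.9304 × 3.00 × 10^8 m/s.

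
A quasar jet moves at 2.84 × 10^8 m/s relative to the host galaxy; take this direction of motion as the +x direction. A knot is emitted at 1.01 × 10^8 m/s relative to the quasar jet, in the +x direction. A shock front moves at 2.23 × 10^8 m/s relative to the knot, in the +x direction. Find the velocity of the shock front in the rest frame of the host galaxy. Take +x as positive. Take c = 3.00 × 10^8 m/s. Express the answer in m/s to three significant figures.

Apply u = (u' + v)/(1 + u'v/c²) successively, working outward toward the host galaxy.
(Dividing each given speed by c = 3.00 × 10^8 m/s to work in units of c.)
Start: velocity of the quasar jet relative to the host galaxy = 0.9467c.
Compose with the knot (u' = 0.337 in the quasar jet frame): u_1 = (0.337 + 0.947) / (1 + 0.337·0.947) = 1.2833/1.3187 = 0.9732.
Compose with the shock front (u' = 0.743 in the knot frame): u_2 = (0.743 + 0.973) / (1 + 0.743·0.973) = 1.7165/1.7234 = 0.9960.
So u = 0.9960 × 3.00 × 10^8 m/s.

2.99 × 10^8 m/s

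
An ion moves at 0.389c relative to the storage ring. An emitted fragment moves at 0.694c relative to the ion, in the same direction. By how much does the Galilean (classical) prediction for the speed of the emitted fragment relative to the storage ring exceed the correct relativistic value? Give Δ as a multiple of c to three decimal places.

Galilean: u_cl = 0.694 + 0.389 = 1.0830.
Relativistic: u_rel = (0.694 + 0.389) / (1 + 0.694·0.389) = 1.0830/1.2700 = 0.8528.
Δ = 1.0830 − 0.8528 = 0.2302.
(The classical prediction exceeds c; the relativistic result does not.)

Δ = 0.230c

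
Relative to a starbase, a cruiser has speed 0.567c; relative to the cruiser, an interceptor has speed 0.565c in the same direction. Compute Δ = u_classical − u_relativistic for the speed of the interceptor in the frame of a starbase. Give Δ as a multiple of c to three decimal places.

Δ = 0.275c

Galilean: u_cl = 0.565 + 0.567 = 1.1320.
Relativistic: u_rel = (0.565 + 0.567) / (1 + 0.565·0.567) = 1.1320/1.3204 = 0.8573.
Δ = 1.1320 − 0.8573 = 0.2747.
(The classical prediction exceeds c; the relativistic result does not.)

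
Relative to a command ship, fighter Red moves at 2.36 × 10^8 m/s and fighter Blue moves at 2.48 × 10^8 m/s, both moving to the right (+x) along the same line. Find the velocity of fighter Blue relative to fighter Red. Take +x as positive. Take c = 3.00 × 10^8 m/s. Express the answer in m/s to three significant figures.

β_A = 0.787, β_B = 0.827 (dividing each by c = 3.00 × 10^8 m/s).
Transform to A's frame with the inverse velocity-addition law: u' = (u − v)/(1 − uv/c²), taking u = β_B and v = β_A.
u' = (0.827 − 0.787) / (1 − (0.787)(0.827)) = 0.0400/0.3497 = 0.1144.
u' = 0.1144 × 3.00 × 10^8 m/s.

+3.43 × 10^7 m/s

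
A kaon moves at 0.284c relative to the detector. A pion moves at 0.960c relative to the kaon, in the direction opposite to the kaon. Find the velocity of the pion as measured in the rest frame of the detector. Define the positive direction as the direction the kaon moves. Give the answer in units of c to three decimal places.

-0.929c

With v = 0.284 and u' = -0.960 (in units of c),
u = (u' + v)/(1 + u'v/c²):
u = (-0.960 + 0.284) / (1 + (-0.960)·0.284) = -0.6760/0.7274 = -0.9294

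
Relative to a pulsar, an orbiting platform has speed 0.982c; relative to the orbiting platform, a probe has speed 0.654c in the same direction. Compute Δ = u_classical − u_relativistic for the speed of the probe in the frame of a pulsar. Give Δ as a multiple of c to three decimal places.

Δ = 0.640c

Galilean: u_cl = 0.654 + 0.982 = 1.6360.
Relativistic: u_rel = (0.654 + 0.982) / (1 + 0.654·0.982) = 1.6360/1.6422 = 0.9962.
Δ = 1.6360 − 0.9962 = 0.6398.
(The classical prediction exceeds c; the relativistic result does not.)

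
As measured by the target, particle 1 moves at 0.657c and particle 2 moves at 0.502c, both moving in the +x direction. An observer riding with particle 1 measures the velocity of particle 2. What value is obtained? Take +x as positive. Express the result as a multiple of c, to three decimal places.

-0.231c

β_A = 0.657, β_B = 0.502.
Transform to A's frame with the inverse velocity-addition law: u' = (u − v)/(1 − uv/c²), taking u = β_B and v = β_A.
u' = (0.502 − 0.657) / (1 − (0.657)(0.502)) = -0.1550/0.6702 = -0.2313.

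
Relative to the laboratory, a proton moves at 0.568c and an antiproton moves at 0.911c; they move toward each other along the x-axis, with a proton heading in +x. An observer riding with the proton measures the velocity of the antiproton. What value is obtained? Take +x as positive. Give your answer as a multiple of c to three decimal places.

β_A = 0.568, β_B = -0.911.
Transform to A's frame with the inverse velocity-addition law: u' = (u − v)/(1 − uv/c²), taking u = β_B and v = β_A.
u' = (-0.911 − 0.568) / (1 − (0.568)(-0.911)) = -1.4790/1.5174 = -0.9747.

-0.975c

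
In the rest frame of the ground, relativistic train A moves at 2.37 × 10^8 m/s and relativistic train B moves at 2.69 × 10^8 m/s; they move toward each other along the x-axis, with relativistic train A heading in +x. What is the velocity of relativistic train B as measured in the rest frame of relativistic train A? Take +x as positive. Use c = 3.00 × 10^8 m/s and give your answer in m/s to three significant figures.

-2.96 × 10^8 m/s

β_A = 0.790, β_B = -0.897 (dividing each by c = 3.00 × 10^8 m/s).
Transform to A's frame with the inverse velocity-addition law: u' = (u − v)/(1 − uv/c²), taking u = β_B and v = β_A.
u' = (-0.897 − 0.790) / (1 − (0.790)(-0.897)) = -1.6867/1.7084 = -0.9873.
u' = -0.9873 × 3.00 × 10^8 m/s.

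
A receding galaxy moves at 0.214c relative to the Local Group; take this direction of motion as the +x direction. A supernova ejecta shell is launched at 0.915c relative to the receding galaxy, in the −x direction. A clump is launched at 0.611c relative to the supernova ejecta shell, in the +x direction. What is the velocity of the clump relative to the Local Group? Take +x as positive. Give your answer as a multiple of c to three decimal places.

-0.558c

Apply u = (u' + v)/(1 + u'v/c²) successively, working outward toward the Local Group.
Start: velocity of the receding galaxy relative to the Local Group = 0.2140c.
Compose with the supernova ejecta shell (u' = -0.915 in the receding galaxy frame): u_1 = (-0.915 + 0.214) / (1 + (-0.915)·0.214) = -0.7010/0.8042 = -0.8717.
Compose with the clump (u' = 0.611 in the supernova ejecta shell frame): u_2 = (0.611 + (-0.872)) / (1 + 0.611·(-0.872)) = -0.2607/0.4674 = -0.5577.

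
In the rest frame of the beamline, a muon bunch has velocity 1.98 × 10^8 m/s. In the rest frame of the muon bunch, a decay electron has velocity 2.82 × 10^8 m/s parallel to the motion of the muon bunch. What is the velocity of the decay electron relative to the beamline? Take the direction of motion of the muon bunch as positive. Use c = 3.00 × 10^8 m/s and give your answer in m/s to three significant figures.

2.96 × 10^8 m/s

In units of c (dividing by 3.00 × 10^8 m/s): v = 0.660, u' = 0.940.
u = (u' + v)/(1 + u'v/c²):
u = (0.940 + 0.660) / (1 + 0.940·0.660) = 1.6000/1.6204 = 0.9874
Converting back: u = 0.9874 × 3.00 × 10^8 m/s.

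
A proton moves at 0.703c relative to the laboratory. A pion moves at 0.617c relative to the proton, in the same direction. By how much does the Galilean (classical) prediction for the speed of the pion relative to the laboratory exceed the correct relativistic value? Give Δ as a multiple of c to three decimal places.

Δ = 0.399c

Galilean: u_cl = 0.617 + 0.703 = 1.3200.
Relativistic: u_rel = (0.617 + 0.703) / (1 + 0.617·0.703) = 1.3200/1.4338 = 0.9207.
Δ = 1.3200 − 0.9207 = 0.3993.
(The classical prediction exceeds c; the relativistic result does not.)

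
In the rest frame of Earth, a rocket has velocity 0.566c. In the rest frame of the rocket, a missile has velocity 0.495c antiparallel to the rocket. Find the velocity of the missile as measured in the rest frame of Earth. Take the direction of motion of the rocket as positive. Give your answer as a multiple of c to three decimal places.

With v = 0.566 and u' = -0.495 (in units of c),
u = (u' + v)/(1 + u'v/c²):
u = (-0.495 + 0.566) / (1 + (-0.495)·0.566) = 0.0710/0.7198 = 0.0986

+0.099c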